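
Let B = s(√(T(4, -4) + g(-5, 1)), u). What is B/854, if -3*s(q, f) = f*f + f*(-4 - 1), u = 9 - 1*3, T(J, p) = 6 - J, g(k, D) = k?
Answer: -1/427 ≈ -0.0023419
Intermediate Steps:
u = 6 (u = 9 - 3 = 6)
s(q, f) = -f²/3 + 5*f/3 (s(q, f) = -(f*f + f*(-4 - 1))/3 = -(f² + f*(-5))/3 = -(f² - 5*f)/3 = -f²/3 + 5*f/3)
B = -2 (B = (⅓)*6*(5 - 1*6) = (⅓)*6*(5 - 6) = (⅓)*6*(-1) = -2)
B/854 = -2/854 = -2*1/854 = -1/427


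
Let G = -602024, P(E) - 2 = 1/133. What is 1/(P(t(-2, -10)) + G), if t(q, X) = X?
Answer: -133/80068925 ≈ -1.6611e-6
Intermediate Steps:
P(E) = 267/133 (P(E) = 2 + 1/133 = 267/133)
1/(P(t(-2, -10)) + G) = 1/(267/133 - 602024) = 1/(-80068925/133) = -133/80068925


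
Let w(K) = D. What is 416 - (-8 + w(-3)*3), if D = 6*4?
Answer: 352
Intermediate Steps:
D = 24
w(K) = 24
416 - (-8 + w(-3)*3) = 416 - (-8 + 24*3) = 416 - (-8 + 72) = 416 - 1*64 = 416 - 64 = 352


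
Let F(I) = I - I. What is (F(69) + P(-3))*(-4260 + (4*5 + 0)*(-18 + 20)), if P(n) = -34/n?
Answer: -143480/3 ≈ -47827.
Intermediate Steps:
F(I) = 0
(F(69) + P(-3))*(-4260 + (4*5 + 0)*(-18 + 20)) = (0 - 34/(-3))*(-4260 + (4*5 + 0)*(-18 + 20)) = (0 - 34*(-1/3))*(-4260 + (20 + 0)*2) = (0 + 34/3)*(-4260 + 20*2) = 34*(-4260 + 40)/3 = (34/3)*(-4220) = -143480/3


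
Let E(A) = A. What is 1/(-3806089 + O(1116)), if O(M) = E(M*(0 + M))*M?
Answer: 1/1386122807 ≈ 7.2144e-10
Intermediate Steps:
O(M) = M³ (O(M) = (M*(0 + M))*M = (M*M)*M = M²*M = M³)
1/(-3806089 + O(1116)) = 1/(-3806089 + 1116³) = 1/(-3806089 + 1389928896) = 1/1386122807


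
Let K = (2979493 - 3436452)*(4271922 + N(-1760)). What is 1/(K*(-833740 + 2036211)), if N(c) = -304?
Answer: -1/2347168426644154802 ≈ -4.2605e-19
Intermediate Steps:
K = -1951954289662 (K = (2979493 - 3436452)*(4271922 - 304) = -456959*4271618 = -1951954289662)
1/(K*(-833740 + 2036211)) = 1/((-1951954289662)*(-833740 + 2036211)) = -1/1951954289662/1202471 = -1/1951954289662*1/1202471 = -1/2347168426644154802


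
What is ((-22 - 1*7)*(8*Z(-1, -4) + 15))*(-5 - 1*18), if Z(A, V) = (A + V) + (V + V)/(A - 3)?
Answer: -6003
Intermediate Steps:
Z(A, V) = A + V + 2*V/(-3 + A) (Z(A, V) = (A + V) + (2*V)/(-3 + A) = (A + V) + 2*V/(-3 + A) = A + V + 2*V/(-3 + A))
((-22 - 1*7)*(8*Z(-1, -4) + 15))*(-5 - 1*18) = ((-22 - 1*7)*(8*(((-1)**2 - 1*(-4) - 3*(-1) - 1*(-4))/(-3 - 1)) + 15))*(-5 - 1*18) = ((-22 - 7)*(8*((1 + 4 + 3 + 4)/(-4)) + 15))*(-5 - 18) = -29*(8*(-1/4*12) + 15)*(-23) = -29*(8*(-3) + 15)*(-23) = -29*(-24 + 15)*(-23) = -29*(-9)*(-23) = 261*(-23) = -6003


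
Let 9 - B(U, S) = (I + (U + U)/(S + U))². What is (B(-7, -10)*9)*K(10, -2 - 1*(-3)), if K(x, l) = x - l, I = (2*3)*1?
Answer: -879255/289 ≈ -3042.4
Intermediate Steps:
I = 6 (I = 6*1 = 6)
B(U, S) = 9 - (6 + 2*U/(S + U))² (B(U, S) = 9 - (6 + (U + U)/(S + U))² = 9 - (6 + (2*U)/(S + U))² = 9 - (6 + 2*U/(S + U))²)
(B(-7, -10)*9)*K(10, -2 - 1*(-3)) = ((9 - 4*(3*(-10) + 4*(-7))²/(-10 - 7)²)*9)*(10 - (-2 - 1*(-3))) = ((9 - 4*(-30 - 28)²/(-17)²)*9)*(10 - (-2 + 3)) = ((9 - 4*1/289*(-58)²)*9)*(10 - 1*1) = ((9 - 4*1/289*3364)*9)*(10 - 1) = ((9 - 13456/289)*9)*9 = -10855/289*9*9 = -97695/289*9 = -879255/289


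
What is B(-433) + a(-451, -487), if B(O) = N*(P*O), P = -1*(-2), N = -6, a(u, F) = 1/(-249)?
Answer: 1293803/249 ≈ 5196.0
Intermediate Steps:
a(u, F) = -1/249
P = 2
B(O) = -12*O
B(-433) + a(-451, -487) = -12*(-433) - 1/249 = 5196 - 1/249 = 1293803/249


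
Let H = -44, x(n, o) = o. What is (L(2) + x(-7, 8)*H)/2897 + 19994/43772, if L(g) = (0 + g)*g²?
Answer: 21432525/63403742 ≈ 0.33803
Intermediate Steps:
L(g) = g³ (L(g) = g*g² = g³)
(L(2) + x(-7, 8)*H)/2897 + 19994/43772 = (2³ + 8*(-44))/2897 + 19994/43772 = (8 - 352)*(1/2897) + 19994*(1/43772) = -344*1/2897 + 9997/21886 = -344/2897 + 9997/21886 = 21432525/63403742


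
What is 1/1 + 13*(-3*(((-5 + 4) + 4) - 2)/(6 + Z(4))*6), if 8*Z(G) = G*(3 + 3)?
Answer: -25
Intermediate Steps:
Z(G) = 3*G/4 (Z(G) = (G*(3 + 3))/8 = (G*6)/8 = (6*G)/8 = 3*G/4)
1/1 + 13*(-3*(((-5 + 4) + 4) - 2)/(6 + Z(4))*6) = 1/1 + 13*(-3*(((-5 + 4) + 4) - 2)/(6 + (3/4)*4)*6) = 1 + 13*(-3*((-1 + 4) - 2)/(6 + 3)*6) = 1 + 13*(-3*(3 - 2)/9*6) = 1 + 13*(-3/9*6) = 1 + 13*(-3*1/9*6) = 1 + 13*(-1/3*6) = 1 + 13*(-2) = 1 - 26 = -25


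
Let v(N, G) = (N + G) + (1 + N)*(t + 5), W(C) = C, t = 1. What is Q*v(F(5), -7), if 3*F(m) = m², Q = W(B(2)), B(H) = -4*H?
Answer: -1376/3 ≈ -458.67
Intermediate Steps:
Q = -8 (Q = -4*2 = -8)
F(m) = m²/3
v(N, G) = 6 + G + 7*N (v(N, G) = (N + G) + (1 + N)*(1 + 5) = (G + N) + (1 + N)*6 = (G + N) + (6 + 6*N) = 6 + G + 7*N)
Q*v(F(5), -7) = -8*(6 - 7 + 7*((⅓)*5²)) = -8*(6 - 7 + 7*((⅓)*25)) = -8*(6 - 7 + 7*(25/3)) = -8*(6 - 7 + 175/3) = -8*172/3 = -1376/3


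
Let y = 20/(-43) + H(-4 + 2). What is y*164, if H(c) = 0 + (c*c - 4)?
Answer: -3280/43 ≈ -76.279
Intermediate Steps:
H(c) = -4 + c**2 (H(c) = 0 + (c**2 - 4) = 0 + (-4 + c**2) = -4 + c**2)
y = -20/43 (y = 20/(-43) + (-4 + (-4 + 2)**2) = 20*(-1/43) + (-4 + (-2)**2) = -20/43 + (-4 + 4) = -20/43 + 0 = -20/43 ≈ -0.46512)
y*164 = -20/43*164 = -3280/43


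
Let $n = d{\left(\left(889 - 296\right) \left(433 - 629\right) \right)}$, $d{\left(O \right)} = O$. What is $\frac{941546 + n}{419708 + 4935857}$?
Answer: $\frac{825318}{5355565} \approx 0.1541$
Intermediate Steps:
$n = -116228$ ($n = \left(889 - 296\right) \left(433 - 629\right) = 593 \left(-196\right) = -116228$)
$\frac{941546 + n}{419708 + 4935857} = \frac{941546 - 116228}{419708 + 4935857} = \frac{825318}{5355565}$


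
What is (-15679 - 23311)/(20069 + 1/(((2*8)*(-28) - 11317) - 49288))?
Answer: -1190228235/612636328 ≈ -1.9428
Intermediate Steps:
(-15679 - 23311)/(20069 + 1/(((2*8)*(-28) - 11317) - 49288)) = -38990/(20069 + 1/((16*(-28) - 11317) - 49288)) = -38990/(20069 + 1/((-448 - 11317) - 49288)) = -38990/(20069 + 1/(-11765 - 49288)) = -38990/(20069 + 1/(-61053)) = -38990/(20069 - 1/61053) = -38990/1225272656/61053 = -38990*61053/1225272656 = -1190228235/612636328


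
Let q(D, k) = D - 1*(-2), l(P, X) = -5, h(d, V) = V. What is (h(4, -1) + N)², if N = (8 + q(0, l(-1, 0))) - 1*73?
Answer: 4096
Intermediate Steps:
q(D, k) = 2 + D (q(D, k) = D + 2 = 2 + D)
N = -63 (N = (8 + (2 + 0)) - 1*73 = (8 + 2) - 73 = 10 - 73 = -63)
(h(4, -1) + N)² = (-1 - 63)² = (-64)² = 4096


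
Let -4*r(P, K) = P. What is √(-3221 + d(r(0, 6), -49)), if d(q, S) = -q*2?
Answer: I*√3221 ≈ 56.754*I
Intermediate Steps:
r(P, K) = -P/4
d(q, S) = -2*q
√(-3221 + d(r(0, 6), -49)) = √(-3221 - (-1)*0/2) = √(-3221 - 2*0) = √(-3221 + 0) = √(-3221) = I*√3221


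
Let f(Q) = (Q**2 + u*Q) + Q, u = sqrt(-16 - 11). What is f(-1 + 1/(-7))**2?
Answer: -84608/2401 - 384*I*sqrt(3)/343 ≈ -35.239 - 1.9391*I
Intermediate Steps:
u = 3*I*sqrt(3) (u = sqrt(-27) = 3*I*sqrt(3) ≈ 5.1962*I)
f(Q) = Q + Q**2 + 3*I*Q*sqrt(3) (f(Q) = (Q**2 + (3*I*sqrt(3))*Q) + Q = (Q**2 + 3*I*Q*sqrt(3)) + Q = Q + Q**2 + 3*I*Q*sqrt(3))
f(-1 + 1/(-7))**2 = ((-1 + 1/(-7))*(1 + (-1 + 1/(-7)) + 3*I*sqrt(3)))**2 = ((-1 - 1/7)*(1 + (-1 - 1/7) + 3*I*sqrt(3)))**2 = (-8*(1 - 8/7 + 3*I*sqrt(3))/7)**2 = (-8*(-1/7 + 3*I*sqrt(3))/7)**2 = (8/49 - 24*I*sqrt(3)/7)**2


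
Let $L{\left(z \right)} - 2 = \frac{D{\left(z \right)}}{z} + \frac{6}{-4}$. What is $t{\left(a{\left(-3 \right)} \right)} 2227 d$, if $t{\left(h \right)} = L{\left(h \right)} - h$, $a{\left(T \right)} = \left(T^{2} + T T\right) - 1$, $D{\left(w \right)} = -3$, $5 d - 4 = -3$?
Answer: $- \frac{74277}{10} \approx -7427.7$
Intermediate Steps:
$d = \frac{1}{5}$ ($d = \frac{4}{5} + \frac{1}{5} \left(-3\right) = \frac{4}{5} - \frac{3}{5} = \frac{1}{5} \approx 0.2$)
$a{\left(T \right)} = -1 + 2 T^{2}$ ($a{\left(T \right)} = \left(T^{2} + T^{2}\right) - 1 = 2 T^{2} - 1 = -1 + 2 T^{2}$)
$L{\left(z \right)} = \frac{1}{2} - \frac{3}{z}$ ($L{\left(z \right)} = 2 + \left(- \frac{3}{z} + \frac{6}{-4}\right) = 2 + \left(- \frac{3}{z} + 6 \left(- \frac{1}{4}\right)\right) = 2 - \left(\frac{3}{2} + \frac{3}{z}\right) = \frac{1}{2} - \frac{3}{z}$)
$t{\left(h \right)} = - h + \frac{-6 + h}{2 h}$ ($t{\left(h \right)} = \frac{-6 + h}{2 h} - h = - h + \frac{-6 + h}{2 h}$)
$t{\left(a{\left(-3 \right)} \right)} 2227 d = \left(\frac{1}{2} - \left(-1 + 2 \left(-3\right)^{2}\right) - \frac{3}{-1 + 2 \left(-3\right)^{2}}\right) 2227 \cdot \frac{1}{5} = \left(\frac{1}{2} - \left(-1 + 2 \cdot 9\right) - \frac{3}{-1 + 2 \cdot 9}\right) \frac{2227}{5} = \left(\frac{1}{2} - \left(-1 + 18\right) - \frac{3}{-1 + 18}\right) \frac{2227}{5} = \left(\frac{1}{2} - 17 - \frac{3}{17}\right) \frac{2227}{5} = \left(- \frac{567}{34}\right) \frac{2227}{5} = - \frac{74277}{10}$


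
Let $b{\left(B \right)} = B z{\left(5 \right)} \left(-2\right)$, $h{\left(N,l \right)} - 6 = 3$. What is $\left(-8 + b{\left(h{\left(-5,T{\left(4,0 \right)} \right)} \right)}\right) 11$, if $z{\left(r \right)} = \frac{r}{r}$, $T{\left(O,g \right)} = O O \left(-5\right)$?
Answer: $-286$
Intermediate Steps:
$T{\left(O,g \right)} = - 5 O^{2}$ ($T{\left(O,g \right)} = O^{2} \left(-5\right) = - 5 O^{2}$)
$z{\left(r \right)} = 1$
$h{\left(N,l \right)} = 9$ ($h{\left(N,l \right)} = 6 + 3 = 9$)
$b{\left(B \right)} = - 2 B$ ($b{\left(B \right)} = B 1 \left(-2\right) = B \left(-2\right) = - 2 B$)
$\left(-8 + b{\left(h{\left(-5,T{\left(4,0 \right)} \right)} \right)}\right) 11 = \left(-8 - 18\right) 11 = \left(-26\right) 11 = -286$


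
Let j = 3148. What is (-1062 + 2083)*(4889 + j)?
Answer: 8205777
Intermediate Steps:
(-1062 + 2083)*(4889 + j) = (-1062 + 2083)*(4889 + 3148) = 1021*8037 = 8205777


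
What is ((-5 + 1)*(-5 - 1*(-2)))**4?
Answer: 20736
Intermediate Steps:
((-5 + 1)*(-5 - 1*(-2)))**4 = (-4*(-5 + 2))**4 = (-4*(-3))**4 = 12**4 = 20736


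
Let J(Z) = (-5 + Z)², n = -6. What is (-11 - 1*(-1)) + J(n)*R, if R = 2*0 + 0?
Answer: -10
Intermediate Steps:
R = 0 (R = 0 + 0 = 0)
(-11 - 1*(-1)) + J(n)*R = (-11 - 1*(-1)) + (-5 - 6)²*0 = (-11 + 1) + (-11)²*0 = -10 + 121*0 = -10 + 0 = -10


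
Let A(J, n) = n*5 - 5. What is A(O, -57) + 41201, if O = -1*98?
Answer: 40911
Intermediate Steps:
O = -98
A(J, n) = -5 + 5*n (A(J, n) = 5*n - 5 = -5 + 5*n)
A(O, -57) + 41201 = (-5 + 5*(-57)) + 41201 = (-5 - 285) + 41201 = -290 + 41201 = 40911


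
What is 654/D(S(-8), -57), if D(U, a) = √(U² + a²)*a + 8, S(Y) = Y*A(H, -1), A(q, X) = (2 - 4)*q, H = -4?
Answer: -5232/23863841 - 37278*√7345/23863841 ≈ -0.13410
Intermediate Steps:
A(q, X) = -2*q
S(Y) = 8*Y (S(Y) = Y*(-2*(-4)) = Y*8 = 8*Y)
D(U, a) = 8 + a*√(U² + a²) (D(U, a) = a*√(U² + a²) + 8 = 8 + a*√(U² + a²))
654/D(S(-8), -57) = 654/(8 - 57*√((8*(-8))² + (-57)²)) = 654/(8 - 57*√((-64)² + 3249)) = 654/(8 - 57*√(4096 + 3249)) = 654/(8 - 57*√7345)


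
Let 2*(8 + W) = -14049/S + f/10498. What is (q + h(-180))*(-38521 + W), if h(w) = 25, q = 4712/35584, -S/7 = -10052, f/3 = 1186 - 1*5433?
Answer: -454520862551619477/469379185408 ≈ -9.6835e+5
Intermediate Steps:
f = -12741 (f = 3*(1186 - 1*5433) = 3*(1186 - 5433) = 3*(-4247) = -12741)
S = 70364 (S = -7*(-10052) = 70364)
q = 589/4448 (q = 4712*(1/35584) = 589/4448 ≈ 0.13242)
W = -918778177/105525896 (W = -8 + (-14049/70364 - 12741/10498)/2 = -8 + (-14049*1/70364 - 12741*1/10498)/2 = -8 + (-2007/10052 - 12741/10498)/2 = -8 + (1/2)*(-74571009/52762948) = -8 - 74571009/105525896 = -918778177/105525896 ≈ -8.7067)
(q + h(-180))*(-38521 + W) = (589/4448 + 25)*(-38521 - 918778177/105525896) = (111789/4448)*(-4065881817993/105525896) = -454520862551619477/469379185408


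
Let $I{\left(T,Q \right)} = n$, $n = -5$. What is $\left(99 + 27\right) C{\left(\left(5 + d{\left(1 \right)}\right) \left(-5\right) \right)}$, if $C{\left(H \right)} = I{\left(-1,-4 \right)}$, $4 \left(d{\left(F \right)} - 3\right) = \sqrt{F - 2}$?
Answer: $-630$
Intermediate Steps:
$d{\left(F \right)} = 3 + \frac{\sqrt{-2 + F}}{4}$ ($d{\left(F \right)} = 3 + \frac{\sqrt{F - 2}}{4} = 3 + \frac{\sqrt{-2 + F}}{4}$)
$I{\left(T,Q \right)} = -5$
$C{\left(H \right)} = -5$
$\left(99 + 27\right) C{\left(\left(5 + d{\left(1 \right)}\right) \left(-5\right) \right)} = \left(99 + 27\right) \left(-5\right) = 126 \left(-5\right) = -630$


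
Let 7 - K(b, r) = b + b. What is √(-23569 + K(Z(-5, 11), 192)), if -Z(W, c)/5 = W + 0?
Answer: 2*I*√5903 ≈ 153.66*I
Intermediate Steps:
Z(W, c) = -5*W (Z(W, c) = -5*(W + 0) = -5*W)
K(b, r) = 7 - 2*b (K(b, r) = 7 - (b + b) = 7 - 2*b)
√(-23569 + K(Z(-5, 11), 192)) = √(-23569 + (7 - (-10)*(-5))) = √(-23569 + (7 - 2*25)) = √(-23569 + (7 - 50)) = √(-23569 - 43) = √(-23612) = 2*I*√5903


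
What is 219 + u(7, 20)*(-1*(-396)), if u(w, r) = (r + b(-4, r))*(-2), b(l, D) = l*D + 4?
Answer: 44571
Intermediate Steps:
b(l, D) = 4 + D*l (b(l, D) = D*l + 4 = 4 + D*l)
u(w, r) = -8 + 6*r (u(w, r) = (r + (4 + r*(-4)))*(-2) = (r + (4 - 4*r))*(-2) = (4 - 3*r)*(-2) = -8 + 6*r)
219 + u(7, 20)*(-1*(-396)) = 219 + (-8 + 6*20)*(-1*(-396)) = 219 + (-8 + 120)*396 = 219 + 112*396 = 219 + 44352 = 44571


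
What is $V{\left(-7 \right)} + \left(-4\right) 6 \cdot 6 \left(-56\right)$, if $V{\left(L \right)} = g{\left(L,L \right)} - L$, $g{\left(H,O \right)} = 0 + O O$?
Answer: $8120$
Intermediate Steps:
$g{\left(H,O \right)} = O^{2}$ ($g{\left(H,O \right)} = 0 + O^{2} = O^{2}$)
$V{\left(L \right)} = L^{2} - L$
$V{\left(-7 \right)} + \left(-4\right) 6 \cdot 6 \left(-56\right) = - 7 \left(-1 - 7\right) + \left(-4\right) 6 \cdot 6 \left(-56\right) = \left(-7\right) \left(-8\right) + \left(-24\right) 6 \left(-56\right) = 56 - -8064 = 56 + 8064 = 8120$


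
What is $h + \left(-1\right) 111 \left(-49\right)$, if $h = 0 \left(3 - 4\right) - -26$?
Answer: $5465$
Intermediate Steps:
$h = 26$ ($h = 0 \left(-1\right) + 26 = 0 + 26 = 26$)
$h + \left(-1\right) 111 \left(-49\right) = 26 + \left(-1\right) 111 \left(-49\right) = 26 - -5439 = 26 + 5439 = 5465$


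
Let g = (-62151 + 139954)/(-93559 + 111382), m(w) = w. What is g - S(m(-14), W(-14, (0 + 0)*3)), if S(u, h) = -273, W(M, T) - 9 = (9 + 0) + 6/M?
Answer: 4943482/17823 ≈ 277.37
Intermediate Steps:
W(M, T) = 18 + 6/M (W(M, T) = 9 + ((9 + 0) + 6/M) = 9 + (9 + 6/M) = 18 + 6/M)
g = 77803/17823 ≈ 4.3653
g - S(m(-14), W(-14, (0 + 0)*3)) = 77803/17823 - 1*(-273) = 77803/17823 + 273 = 4943482/17823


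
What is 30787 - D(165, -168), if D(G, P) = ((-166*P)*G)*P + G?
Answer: 773085982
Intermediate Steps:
D(G, P) = G - 166*G*P² (D(G, P) = (-166*G*P)*P + G = -166*G*P² + G = G - 166*G*P²)
30787 - D(165, -168) = 30787 - 165*(1 - 166*(-168)²) = 30787 - 165*(1 - 166*28224) = 30787 - 165*(1 - 4685184) = 30787 - 165*(-4685183) = 30787 - 1*(-773055195) = 30787 + 773055195 = 773085982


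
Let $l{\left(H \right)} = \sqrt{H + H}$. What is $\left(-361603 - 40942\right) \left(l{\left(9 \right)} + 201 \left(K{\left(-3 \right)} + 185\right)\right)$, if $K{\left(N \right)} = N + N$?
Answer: $-14483166555 - 1207635 \sqrt{2} \approx -1.4485 \cdot 10^{10}$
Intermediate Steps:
$K{\left(N \right)} = 2 N$
$l{\left(H \right)} = \sqrt{2} \sqrt{H}$ ($l{\left(H \right)} = \sqrt{2 H} = \sqrt{2} \sqrt{H}$)
$\left(-361603 - 40942\right) \left(l{\left(9 \right)} + 201 \left(K{\left(-3 \right)} + 185\right)\right) = \left(-361603 - 40942\right) \left(\sqrt{2} \sqrt{9} + 201 \left(2 \left(-3\right) + 185\right)\right) = - 402545 \left(\sqrt{2} \cdot 3 + 201 \left(-6 + 185\right)\right) = - 402545 \left(3 \sqrt{2} + 201 \cdot 179\right) = - 402545 \left(3 \sqrt{2} + 35979\right) = - 402545 \left(35979 + 3 \sqrt{2}\right) = -14483166555 - 1207635 \sqrt{2}$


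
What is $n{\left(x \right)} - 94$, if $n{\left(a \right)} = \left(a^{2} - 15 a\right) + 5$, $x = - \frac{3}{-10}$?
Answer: $- \frac{9341}{100} \approx -93.41$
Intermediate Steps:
$x = \frac{3}{10}$ ($x = \left(-3\right) \left(- \frac{1}{10}\right) = \frac{3}{10} \approx 0.3$)
$n{\left(a \right)} = 5 + a^{2} - 15 a$
$n{\left(x \right)} - 94 = \left(5 + \left(\frac{3}{10}\right)^{2} - \frac{9}{2}\right) - 94 = \left(5 + \frac{9}{100} - \frac{9}{2}\right) - 94 = \frac{59}{100} - 94 = - \frac{9341}{100}$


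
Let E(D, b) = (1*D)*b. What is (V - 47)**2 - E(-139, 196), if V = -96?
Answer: 47693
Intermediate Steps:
E(D, b) = D*b
(V - 47)**2 - E(-139, 196) = (-96 - 47)**2 - (-139)*196 = (-143)**2 - 1*(-27244) = 20449 + 27244 = 47693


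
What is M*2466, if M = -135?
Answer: -332910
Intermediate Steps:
M*2466 = -135*2466 = -332910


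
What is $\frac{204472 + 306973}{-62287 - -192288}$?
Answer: $\frac{511445}{130001} \approx 3.9342$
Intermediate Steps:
$\frac{204472 + 306973}{-62287 - -192288} = \frac{511445}{-62287 + 192288} = \frac{511445}{130001}$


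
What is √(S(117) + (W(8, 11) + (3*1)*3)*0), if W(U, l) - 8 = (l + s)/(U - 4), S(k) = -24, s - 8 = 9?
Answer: 2*I*√6 ≈ 4.899*I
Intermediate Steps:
s = 17 (s = 8 + 9 = 17)
W(U, l) = 8 + (17 + l)/(-4 + U) (W(U, l) = 8 + (l + 17)/(U - 4) = 8 + (17 + l)/(-4 + U))
√(S(117) + (W(8, 11) + (3*1)*3)*0) = √(-24 + ((-15 + 11 + 8*8)/(-4 + 8) + (3*1)*3)*0) = √(-24 + ((-15 + 11 + 64)/4 + 3*3)*0) = √(-24 + ((¼)*60 + 9)*0) = √(-24 + (15 + 9)*0) = √(-24 + 24*0) = √(-24 + 0) = √(-24) = 2*I*√6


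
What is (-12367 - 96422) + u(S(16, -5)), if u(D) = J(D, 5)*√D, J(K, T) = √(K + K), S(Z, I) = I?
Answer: -108789 - 5*√2 ≈ -1.0880e+5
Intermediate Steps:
J(K, T) = √2*√K (J(K, T) = √(2*K) = √2*√K)
u(D) = D*√2 (u(D) = (√2*√D)*√D = D*√2)
(-12367 - 96422) + u(S(16, -5)) = (-12367 - 96422) - 5*√2 = -108789 - 5*√2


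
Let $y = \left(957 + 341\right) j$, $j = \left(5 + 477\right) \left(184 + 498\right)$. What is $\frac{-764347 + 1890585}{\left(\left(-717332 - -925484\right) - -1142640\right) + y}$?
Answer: $\frac{563119}{214017272} \approx 0.0026312$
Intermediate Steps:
$j = 328724$ ($j = 482 \cdot 682 = 328724$)
$y = 426683752$ ($y = \left(957 + 341\right) 328724 = 1298 \cdot 328724 = 426683752$)
$\frac{-764347 + 1890585}{\left(\left(-717332 - -925484\right) - -1142640\right) + y} = \frac{-764347 + 1890585}{\left(\left(-717332 - -925484\right) - -1142640\right) + 426683752} = \frac{1126238}{\left(\left(-717332 + 925484\right) + 1142640\right) + 426683752} = \frac{1126238}{\left(208152 + 1142640\right) + 426683752} = \frac{1126238}{1350792 + 426683752} = \frac{1126238}{428034544} = 1126238 \cdot \frac{1}{428034544} = \frac{563119}{214017272}$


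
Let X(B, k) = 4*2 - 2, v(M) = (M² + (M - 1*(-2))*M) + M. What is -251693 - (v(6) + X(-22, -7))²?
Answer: -260909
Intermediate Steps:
v(M) = M + M² + M*(2 + M) (v(M) = (M² + (M + 2)*M) + M = (M² + (2 + M)*M) + M = (M² + M*(2 + M)) + M = M + M² + M*(2 + M))
X(B, k) = 6 (X(B, k) = 8 - 2 = 6)
-251693 - (v(6) + X(-22, -7))² = -251693 - (6*(3 + 2*6) + 6)² = -251693 - (6*(3 + 12) + 6)² = -251693 - (6*15 + 6)² = -251693 - (90 + 6)² = -251693 - 1*96² = -251693 - 1*9216 = -251693 - 9216 = -260909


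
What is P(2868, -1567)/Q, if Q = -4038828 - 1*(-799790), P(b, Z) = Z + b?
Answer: -1301/3239038 ≈ -0.00040166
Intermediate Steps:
Q = -3239038 (Q = -4038828 + 799790 = -3239038)
P(2868, -1567)/Q = (-1567 + 2868)/(-3239038) = 1301*(-1/3239038) = -1301/3239038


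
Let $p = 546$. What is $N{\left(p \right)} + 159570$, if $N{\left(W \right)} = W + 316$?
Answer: $160432$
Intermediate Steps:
$N{\left(W \right)} = 316 + W$
$N{\left(p \right)} + 159570 = \left(316 + 546\right) + 159570 = 862 + 159570 = 160432$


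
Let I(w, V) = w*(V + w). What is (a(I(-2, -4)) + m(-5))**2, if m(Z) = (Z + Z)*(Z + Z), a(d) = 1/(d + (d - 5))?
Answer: 3613801/361 ≈ 10011.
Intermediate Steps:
a(d) = 1/(-5 + 2*d) (a(d) = 1/(d + (-5 + d)) = 1/(-5 + 2*d))
m(Z) = 4*Z**2 (m(Z) = (2*Z)*(2*Z) = 4*Z**2)
(a(I(-2, -4)) + m(-5))**2 = (1/(-5 + 2*(-2*(-4 - 2))) + 4*(-5)**2)**2 = (1/(-5 + 2*(-2*(-6))) + 4*25)**2 = (1/(-5 + 2*12) + 100)**2 = (1/(-5 + 24) + 100)**2 = (1/19 + 100)**2 = (1901/19)**2 = 3613801/361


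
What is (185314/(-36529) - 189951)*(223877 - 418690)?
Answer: 1351788976326509/36529 ≈ 3.7006e+10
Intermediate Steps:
(185314/(-36529) - 189951)*(223877 - 418690) = (185314*(-1/36529) - 189951)*(-194813) = (-185314/36529 - 189951)*(-194813) = -6938905393/36529*(-194813) = 1351788976326509/36529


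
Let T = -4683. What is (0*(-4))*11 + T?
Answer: -4683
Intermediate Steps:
(0*(-4))*11 + T = (0*(-4))*11 - 4683 = 0*11 - 4683 = 0 - 4683 = -4683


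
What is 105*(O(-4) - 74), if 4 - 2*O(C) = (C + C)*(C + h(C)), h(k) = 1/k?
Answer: -9345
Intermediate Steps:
h(k) = 1/k
O(C) = 2 - C*(C + 1/C) (O(C) = 2 - (C + C)*(C + 1/C)/2 = 2 - 2*C*(C + 1/C)/2 = 2 - C*(C + 1/C))
105*(O(-4) - 74) = 105*((1 - 1*(-4)²) - 74) = 105*((1 - 1*16) - 74) = 105*((1 - 16) - 74) = 105*(-15 - 74) = 105*(-89) = -9345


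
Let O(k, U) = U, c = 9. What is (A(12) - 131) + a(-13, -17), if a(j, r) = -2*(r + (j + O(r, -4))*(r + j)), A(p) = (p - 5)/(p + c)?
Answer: -3350/3 ≈ -1116.7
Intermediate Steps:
A(p) = (-5 + p)/(9 + p) (A(p) = (p - 5)/(p + 9) = (-5 + p)/(9 + p))
a(j, r) = -2*r - 2*(-4 + j)*(j + r) (a(j, r) = -2*(r + (j - 4)*(r + j)) = -2*(r + (-4 + j)*(j + r)) = -2*r - 2*(-4 + j)*(j + r))
(A(12) - 131) + a(-13, -17) = ((-5 + 12)/(9 + 12) - 131) + (-2*(-13)² + 6*(-17) + 8*(-13) - 2*(-13)*(-17)) = (7/21 - 131) + (-2*169 - 102 - 104 - 442) = ((1/21)*7 - 131) + (-338 - 102 - 104 - 442) = (⅓ - 131) - 986 = -392/3 - 986 = -3350/3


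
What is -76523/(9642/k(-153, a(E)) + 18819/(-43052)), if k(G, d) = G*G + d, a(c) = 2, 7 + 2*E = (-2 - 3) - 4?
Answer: 77126794936556/25464225 ≈ 3.0288e+6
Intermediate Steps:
E = -8 (E = -7/2 + ((-2 - 3) - 4)/2 = -7/2 + (-5 - 4)/2 = -7/2 + (½)*(-9) = -7/2 - 9/2 = -8)
k(G, d) = d + G² (k(G, d) = G² + d = d + G²)
-76523/(9642/k(-153, a(E)) + 18819/(-43052)) = -76523/(9642/(2 + (-153)²) + 18819/(-43052)) = -76523/(9642/(2 + 23409) + 18819*(-1/43052)) = -76523/(9642/23411 - 18819/43052) = -76523/(-25464225/1007890372) = -76523*(-1007890372/25464225) = 77126794936556/25464225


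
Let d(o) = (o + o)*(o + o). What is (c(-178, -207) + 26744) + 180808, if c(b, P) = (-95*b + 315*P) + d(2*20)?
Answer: 165657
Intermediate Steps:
d(o) = 4*o**2 (d(o) = (2*o)*(2*o) = 4*o**2)
c(b, P) = 6400 - 95*b + 315*P (c(b, P) = (-95*b + 315*P) + 4*(2*20)**2 = (-95*b + 315*P) + 4*40**2 = (-95*b + 315*P) + 4*1600 = (-95*b + 315*P) + 6400 = 6400 - 95*b + 315*P)
(c(-178, -207) + 26744) + 180808 = ((6400 - 95*(-178) + 315*(-207)) + 26744) + 180808 = ((6400 + 16910 - 65205) + 26744) + 180808 = (-41895 + 26744) + 180808 = -15151 + 180808 = 165657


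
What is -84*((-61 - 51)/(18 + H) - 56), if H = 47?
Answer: 315168/65 ≈ 4848.7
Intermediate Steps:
-84*((-61 - 51)/(18 + H) - 56) = -84*((-61 - 51)/(18 + 47) - 56) = -84*(-112/65 - 56) = -84*(-3752/65) = 315168/65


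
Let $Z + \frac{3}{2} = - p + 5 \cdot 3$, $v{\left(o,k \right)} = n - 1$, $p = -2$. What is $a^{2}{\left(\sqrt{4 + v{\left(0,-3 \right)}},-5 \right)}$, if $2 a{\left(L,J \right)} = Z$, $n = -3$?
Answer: $\frac{961}{16} \approx 60.063$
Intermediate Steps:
$v{\left(o,k \right)} = -4$ ($v{\left(o,k \right)} = -3 - 1 = -4$)
$Z = \frac{31}{2}$ ($Z = - \frac{3}{2} + \left(\left(-1\right) \left(-2\right) + 5 \cdot 3\right) = - \frac{3}{2} + \left(2 + 15\right) = - \frac{3}{2} + 17 = \frac{31}{2} \approx 15.5$)
$a{\left(L,J \right)} = \frac{31}{4}$ ($a{\left(L,J \right)} = \frac{1}{2} \cdot \frac{31}{2} = \frac{31}{4}$)
$a^{2}{\left(\sqrt{4 + v{\left(0,-3 \right)}},-5 \right)} = \left(\frac{31}{4}\right)^{2} = \frac{961}{16}$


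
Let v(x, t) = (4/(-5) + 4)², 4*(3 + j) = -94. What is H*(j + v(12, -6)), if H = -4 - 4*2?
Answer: 4878/25 ≈ 195.12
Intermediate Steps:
j = -53/2 (j = -3 + (¼)*(-94) = -3 - 47/2 = -53/2 ≈ -26.500)
H = -12 (H = -4 - 8 = -12)
v(x, t) = 256/25 (v(x, t) = (4*(-⅕) + 4)² = (-⅘ + 4)² = (16/5)² = 256/25)
H*(j + v(12, -6)) = -12*(-53/2 + 256/25) = -12*(-813/50) = 4878/25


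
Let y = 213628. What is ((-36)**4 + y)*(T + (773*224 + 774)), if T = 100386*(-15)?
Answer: -2521543526816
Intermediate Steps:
T = -1505790
((-36)**4 + y)*(T + (773*224 + 774)) = ((-36)**4 + 213628)*(-1505790 + (773*224 + 774)) = (1679616 + 213628)*(-1505790 + (173152 + 774)) = 1893244*(-1505790 + 173926) = 1893244*(-1331864) = -2521543526816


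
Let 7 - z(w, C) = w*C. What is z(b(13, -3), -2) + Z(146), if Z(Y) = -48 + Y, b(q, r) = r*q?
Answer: 27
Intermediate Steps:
b(q, r) = q*r
z(w, C) = 7 - C*w (z(w, C) = 7 - w*C = 7 - C*w)
z(b(13, -3), -2) + Z(146) = (7 - 1*(-2)*13*(-3)) + (-48 + 146) = (7 - 1*(-2)*(-39)) + 98 = (7 - 78) + 98 = -71 + 98 = 27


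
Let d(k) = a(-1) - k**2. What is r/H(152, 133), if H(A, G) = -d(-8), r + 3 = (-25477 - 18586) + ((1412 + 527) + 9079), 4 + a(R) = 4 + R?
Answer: -33048/65 ≈ -508.43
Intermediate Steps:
a(R) = R (a(R) = -4 + (4 + R) = R)
d(k) = -1 - k**2
r = -33048 (r = -3 + ((-25477 - 18586) + ((1412 + 527) + 9079)) = -3 + (-44063 + (1939 + 9079)) = -3 + (-44063 + 11018) = -3 - 33045 = -33048)
H(A, G) = 65 (H(A, G) = -(-1 - 1*(-8)**2) = -(-1 - 1*64) = -(-1 - 64) = -1*(-65) = 65)
r/H(152, 133) = -33048/65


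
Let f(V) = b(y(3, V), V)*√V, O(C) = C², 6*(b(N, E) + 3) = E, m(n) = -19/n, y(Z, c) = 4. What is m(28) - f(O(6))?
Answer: -523/28 ≈ -18.679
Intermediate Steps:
b(N, E) = -3 + E/6
f(V) = √V*(-3 + V/6) (f(V) = (-3 + V/6)*√V = √V*(-3 + V/6))
m(28) - f(O(6)) = -19/28 - √(6²)*(-18 + 6²)/6 = -19*1/28 - √36*(-18 + 36)/6 = -19/28 - 6*18/6 = -19/28 - 1*18 = -19/28 - 18 = -523/28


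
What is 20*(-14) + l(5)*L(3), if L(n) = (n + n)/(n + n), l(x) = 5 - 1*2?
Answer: -277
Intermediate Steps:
l(x) = 3 (l(x) = 5 - 2 = 3)
L(n) = 1 (L(n) = (2*n)/((2*n)) = (2*n)*(1/(2*n)) = 1)
20*(-14) + l(5)*L(3) = 20*(-14) + 3*1 = -280 + 3 = -277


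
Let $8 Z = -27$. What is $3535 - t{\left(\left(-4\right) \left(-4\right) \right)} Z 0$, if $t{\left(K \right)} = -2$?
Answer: $3535$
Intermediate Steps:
$Z = - \frac{27}{8}$ ($Z = \frac{1}{8} \left(-27\right) = - \frac{27}{8} \approx -3.375$)
$3535 - t{\left(\left(-4\right) \left(-4\right) \right)} Z 0 = 3535 - \left(-2\right) \left(- \frac{27}{8}\right) 0 = 3535 - \frac{27}{4} \cdot 0 = 3535 - 0 = 3535 + 0 = 3535$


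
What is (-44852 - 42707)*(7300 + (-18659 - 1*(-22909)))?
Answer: -1011306450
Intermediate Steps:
(-44852 - 42707)*(7300 + (-18659 - 1*(-22909))) = -87559*(7300 + (-18659 + 22909)) = -87559*(7300 + 4250) = -87559*11550 = -1011306450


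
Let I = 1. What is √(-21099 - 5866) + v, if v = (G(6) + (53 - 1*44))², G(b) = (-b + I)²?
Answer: 1156 + I*√26965 ≈ 1156.0 + 164.21*I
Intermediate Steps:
G(b) = (1 - b)² (G(b) = (-b + 1)² = (1 - b)²)
v = 1156 (v = ((-1 + 6)² + (53 - 1*44))² = (5² + (53 - 44))² = (25 + 9)² = 34² = 1156)
√(-21099 - 5866) + v = √(-21099 - 5866) + 1156 = √(-26965) + 1156 = I*√26965 + 1156 = 1156 + I*√26965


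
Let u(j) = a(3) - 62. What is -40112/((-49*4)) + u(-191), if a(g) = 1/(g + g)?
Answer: 41989/294 ≈ 142.82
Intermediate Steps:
a(g) = 1/(2*g)
u(j) = -371/6 (u(j) = (1/2)/3 - 62 = (1/2)*(1/3) - 62 = 1/6 - 62 = -371/6)
-40112/((-49*4)) + u(-191) = -40112/((-49*4)) - 371/6 = -40112/(-196) - 371/6 = -40112*(-1/196) - 371/6 = 10028/49 - 371/6 = 41989/294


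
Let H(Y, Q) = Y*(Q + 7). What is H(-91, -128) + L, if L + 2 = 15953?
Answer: 26962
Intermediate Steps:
H(Y, Q) = Y*(7 + Q)
L = 15951 (L = -2 + 15953 = 15951)
H(-91, -128) + L = -91*(7 - 128) + 15951 = -91*(-121) + 15951 = 11011 + 15951 = 26962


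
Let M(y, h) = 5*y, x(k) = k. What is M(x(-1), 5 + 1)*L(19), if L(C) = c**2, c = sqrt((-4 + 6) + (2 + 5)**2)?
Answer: -255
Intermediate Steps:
c = sqrt(51) (c = sqrt(2 + 7**2) = sqrt(2 + 49) = sqrt(51) ≈ 7.1414)
L(C) = 51 (L(C) = (sqrt(51))**2 = 51)
M(x(-1), 5 + 1)*L(19) = (5*(-1))*51 = -5*51 = -255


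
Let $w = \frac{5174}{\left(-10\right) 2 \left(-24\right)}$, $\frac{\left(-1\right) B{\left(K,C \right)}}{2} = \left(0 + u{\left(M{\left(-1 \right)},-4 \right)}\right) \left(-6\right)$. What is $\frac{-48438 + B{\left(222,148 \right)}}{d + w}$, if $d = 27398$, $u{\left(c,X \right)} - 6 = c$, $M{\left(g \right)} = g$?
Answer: $- \frac{11610720}{6578107} \approx -1.7651$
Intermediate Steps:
$u{\left(c,X \right)} = 6 + c$
$B{\left(K,C \right)} = 60$ ($B{\left(K,C \right)} = - 2 \left(0 + \left(6 - 1\right)\right) \left(-6\right) = - 2 \left(0 + 5\right) \left(-6\right) = - 2 \cdot 5 \left(-6\right) = \left(-2\right) \left(-30\right) = 60$)
$w = \frac{2587}{240}$ ($w = \frac{5174}{\left(-20\right) \left(-24\right)} = \frac{5174}{480} = 5174 \cdot \frac{1}{480} = \frac{2587}{240} \approx 10.779$)
$\frac{-48438 + B{\left(222,148 \right)}}{d + w} = \frac{-48438 + 60}{27398 + \frac{2587}{240}} = - \frac{48378}{\frac{6578107}{240}} = \left(-48378\right) \frac{240}{6578107} = - \frac{11610720}{6578107}$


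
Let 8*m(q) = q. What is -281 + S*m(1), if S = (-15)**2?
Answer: -2023/8 ≈ -252.88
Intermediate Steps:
m(q) = q/8
S = 225
-281 + S*m(1) = -281 + 225*((1/8)*1) = -281 + 225*(1/8) = -281 + 225/8 = -2023/8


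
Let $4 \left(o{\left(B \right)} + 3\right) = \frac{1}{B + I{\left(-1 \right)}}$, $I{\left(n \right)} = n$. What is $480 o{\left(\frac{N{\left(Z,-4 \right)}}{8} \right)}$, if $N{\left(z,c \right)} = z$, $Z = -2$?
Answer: $-1536$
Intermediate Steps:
$o{\left(B \right)} = -3 + \frac{1}{4 \left(-1 + B\right)}$ ($o{\left(B \right)} = -3 + \frac{1}{4 \left(B - 1\right)} = -3 + \frac{1}{4 \left(-1 + B\right)}$)
$480 o{\left(\frac{N{\left(Z,-4 \right)}}{8} \right)} = 480 \frac{13 - 12 \left(- \frac{2}{8}\right)}{4 \left(-1 - \frac{2}{8}\right)} = 480 \frac{13 - 12 \left(\left(-2\right) \frac{1}{8}\right)}{4 \left(-1 - \frac{1}{4}\right)} = 480 \frac{13 - -3}{4 \left(-1 - \frac{1}{4}\right)} = 480 \frac{13 + 3}{4 \left(- \frac{5}{4}\right)} = 480 \cdot \frac{1}{4} \left(- \frac{4}{5}\right) 16 = 480 \left(- \frac{16}{5}\right) = -1536$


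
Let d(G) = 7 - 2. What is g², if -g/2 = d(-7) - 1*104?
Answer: 39204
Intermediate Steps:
d(G) = 5
g = 198 (g = -2*(5 - 1*104) = -2*(5 - 104) = -2*(-99) = 198)
g² = 198² = 39204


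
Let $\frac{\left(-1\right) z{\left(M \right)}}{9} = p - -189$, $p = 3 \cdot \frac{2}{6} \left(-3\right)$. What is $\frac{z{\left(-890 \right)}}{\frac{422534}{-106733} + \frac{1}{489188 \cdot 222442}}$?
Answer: $\frac{160679838351814992}{379987120789211} \approx 422.86$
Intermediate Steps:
$p = -3$ ($p = 3 \cdot 2 \cdot \frac{1}{6} \left(-3\right) = 3 \cdot \frac{1}{3} \left(-3\right) = 1 \left(-3\right) = -3$)
$z{\left(M \right)} = -1674$ ($z{\left(M \right)} = - 9 \left(-3 - -189\right) = - 9 \left(-3 + 189\right) = \left(-9\right) 186 = -1674$)
$\frac{z{\left(-890 \right)}}{\frac{422534}{-106733} + \frac{1}{489188 \cdot 222442}} = - \frac{1674}{\frac{422534}{-106733} + \frac{1}{489188 \cdot 222442}} = - \frac{1674}{422534 \left(- \frac{1}{106733}\right) + \frac{1}{489188} \cdot \frac{1}{222442}} = - \frac{1674}{- \frac{422534}{106733} + \frac{1}{108815957096}} = - \frac{1674}{- \frac{379987120789211}{95985566518408}} = \left(-1674\right) \left(- \frac{95985566518408}{379987120789211}\right) = \frac{160679838351814992}{379987120789211}$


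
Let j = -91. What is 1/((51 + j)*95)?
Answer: -1/3800 ≈ -0.00026316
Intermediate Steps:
1/((51 + j)*95) = 1/((51 - 91)*95) = 1/(-40*95) = 1/(-3800) = -1/3800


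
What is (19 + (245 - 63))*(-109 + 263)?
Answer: 30954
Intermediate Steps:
(19 + (245 - 63))*(-109 + 263) = (19 + 182)*154 = 201*154 = 30954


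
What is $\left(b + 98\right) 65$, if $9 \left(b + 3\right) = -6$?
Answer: $\frac{18395}{3} \approx 6131.7$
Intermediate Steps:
$b = - \frac{11}{3}$ ($b = -3 + \frac{1}{9} \left(-6\right) = -3 - \frac{2}{3} = - \frac{11}{3} \approx -3.6667$)
$\left(b + 98\right) 65 = \left(- \frac{11}{3} + 98\right) 65 = \frac{283}{3} \cdot 65 = \frac{18395}{3}$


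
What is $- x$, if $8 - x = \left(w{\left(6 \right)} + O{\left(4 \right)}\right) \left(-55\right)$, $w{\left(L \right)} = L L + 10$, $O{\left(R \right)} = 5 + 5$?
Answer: $-3088$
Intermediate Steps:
$O{\left(R \right)} = 10$
$w{\left(L \right)} = 10 + L^{2}$ ($w{\left(L \right)} = L^{2} + 10 = 10 + L^{2}$)
$x = 3088$ ($x = 8 - \left(\left(10 + 6^{2}\right) + 10\right) \left(-55\right) = 8 - \left(\left(10 + 36\right) + 10\right) \left(-55\right) = 8 - \left(46 + 10\right) \left(-55\right) = 8 - 56 \left(-55\right) = 8 - -3080 = 8 + 3080 = 3088$)
$- x = \left(-1\right) 3088 = -3088$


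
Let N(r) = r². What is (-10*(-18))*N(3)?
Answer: 1620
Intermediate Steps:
(-10*(-18))*N(3) = -10*(-18)*3² = 180*9 = 1620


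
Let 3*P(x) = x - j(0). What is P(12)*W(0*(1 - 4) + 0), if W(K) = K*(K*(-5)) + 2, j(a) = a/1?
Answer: 8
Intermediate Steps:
j(a) = a (j(a) = a*1 = a)
W(K) = 2 - 5*K**2 (W(K) = K*(-5*K) + 2 = -5*K**2 + 2 = 2 - 5*K**2)
P(x) = x/3 (P(x) = (x - 1*0)/3 = (x + 0)/3 = x/3)
P(12)*W(0*(1 - 4) + 0) = ((1/3)*12)*(2 - 5*(0*(1 - 4) + 0)**2) = 4*(2 - 5*(0*(-3) + 0)**2) = 4*(2 - 5*(0 + 0)**2) = 4*(2 - 5*0**2) = 4*(2 - 5*0) = 4*(2 + 0) = 4*2 = 8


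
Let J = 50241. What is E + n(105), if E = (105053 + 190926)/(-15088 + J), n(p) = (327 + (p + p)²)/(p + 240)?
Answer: 554618362/4042595 ≈ 137.19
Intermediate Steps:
n(p) = (327 + 4*p²)/(240 + p) (n(p) = (327 + (2*p)²)/(240 + p) = (327 + 4*p²)/(240 + p))
E = 295979/35153 (E = (105053 + 190926)/(-15088 + 50241) = 295979/35153 ≈ 8.4197)
E + n(105) = 295979/35153 + (327 + 4*105²)/(240 + 105) = 295979/35153 + (327 + 4*11025)/345 = 295979/35153 + (327 + 44100)/345 = 295979/35153 + (1/345)*44427 = 295979/35153 + 14809/115 = 554618362/4042595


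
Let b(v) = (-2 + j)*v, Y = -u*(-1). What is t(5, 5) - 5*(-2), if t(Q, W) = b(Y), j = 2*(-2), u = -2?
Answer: 22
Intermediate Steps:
j = -4
Y = -2 (Y = -1*(-2)*(-1) = 2*(-1) = -2)
b(v) = -6*v (b(v) = (-2 - 4)*v = -6*v)
t(Q, W) = 12 (t(Q, W) = -6*(-2) = 12)
t(5, 5) - 5*(-2) = 12 - 5*(-2) = 12 + 10 = 22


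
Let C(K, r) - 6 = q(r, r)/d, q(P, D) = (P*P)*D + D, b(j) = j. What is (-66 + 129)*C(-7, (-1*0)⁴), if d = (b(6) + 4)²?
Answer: 378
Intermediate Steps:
q(P, D) = D + D*P² (q(P, D) = P²*D + D = D*P² + D = D + D*P²)
d = 100 (d = (6 + 4)² = 10² = 100)
C(K, r) = 6 + r*(1 + r²)/100 (C(K, r) = 6 + (r*(1 + r²))/100 = 6 + (r*(1 + r²))*(1/100) = 6 + r*(1 + r²)/100)
(-66 + 129)*C(-7, (-1*0)⁴) = (-66 + 129)*(6 + (-1*0)⁴/100 + ((-1*0)⁴)³/100) = 63*(6 + (1/100)*0⁴ + (0⁴)³/100) = 63*(6 + (1/100)*0 + (1/100)*0³) = 63*(6 + 0 + (1/100)*0) = 63*(6 + 0 + 0) = 63*6 = 378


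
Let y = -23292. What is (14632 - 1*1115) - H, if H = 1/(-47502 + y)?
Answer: 956922499/70794 ≈ 13517.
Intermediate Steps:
H = -1/70794 (H = 1/(-47502 - 23292) = 1/(-70794) = -1/70794 ≈ -1.4125e-5)
(14632 - 1*1115) - H = (14632 - 1*1115) - 1*(-1/70794) = (14632 - 1115) + 1/70794 = 13517 + 1/70794 = 956922499/70794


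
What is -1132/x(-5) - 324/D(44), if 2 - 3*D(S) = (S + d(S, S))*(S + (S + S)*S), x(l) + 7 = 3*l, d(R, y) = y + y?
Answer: 146290876/2843005 ≈ 51.456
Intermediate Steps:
d(R, y) = 2*y
x(l) = -7 + 3*l
D(S) = ⅔ - S*(S + 2*S²) (D(S) = ⅔ - (S + 2*S)*(S + (S + S)*S)/3 = ⅔ - 3*S*(S + (2*S)*S)/3 = ⅔ - 3*S*(S + 2*S²)/3 = ⅔ - S*(S + 2*S²))
-1132/x(-5) - 324/D(44) = -1132/(-7 + 3*(-5)) - 324/(⅔ - 1*44² - 2*44³) = -1132/(-7 - 15) - 324/(⅔ - 1*1936 - 2*85184) = -1132/(-22) - 324/(⅔ - 1936 - 170368) = -1132*(-1/22) - 324/(-516910/3) = 566/11 - 324*(-3/516910) = 566/11 + 486/258455 = 146290876/2843005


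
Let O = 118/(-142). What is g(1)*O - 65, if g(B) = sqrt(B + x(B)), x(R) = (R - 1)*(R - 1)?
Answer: -4674/71 ≈ -65.831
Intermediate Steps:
x(R) = (-1 + R)**2 (x(R) = (-1 + R)*(-1 + R) = (-1 + R)**2)
g(B) = sqrt(B + (-1 + B)**2)
O = -59/71 (O = 118*(-1/142) = -59/71 ≈ -0.83099)
g(1)*O - 65 = sqrt(1 + (-1 + 1)**2)*(-59/71) - 65 = sqrt(1 + 0**2)*(-59/71) - 65 = sqrt(1 + 0)*(-59/71) - 65 = sqrt(1)*(-59/71) - 65 = 1*(-59/71) - 65 = -59/71 - 65 = -4674/71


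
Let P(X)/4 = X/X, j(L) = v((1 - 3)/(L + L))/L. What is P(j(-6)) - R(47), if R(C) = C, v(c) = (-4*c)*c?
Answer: -43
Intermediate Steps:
v(c) = -4*c²
j(L) = -4/L³ (j(L) = (-4*(1 - 3)²/(L + L)²)/L = (-4/L²)/L = -4/L³)
P(X) = 4 (P(X) = 4*(X/X) = 4*1 = 4)
P(j(-6)) - R(47) = 4 - 1*47 = 4 - 47 = -43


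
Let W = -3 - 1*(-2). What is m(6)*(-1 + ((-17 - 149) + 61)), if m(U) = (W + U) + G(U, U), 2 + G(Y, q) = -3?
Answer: 0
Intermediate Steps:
G(Y, q) = -5 (G(Y, q) = -2 - 3 = -5)
W = -1 (W = -3 + 2 = -1)
m(U) = -6 + U (m(U) = (-1 + U) - 5 = -6 + U)
m(6)*(-1 + ((-17 - 149) + 61)) = (-6 + 6)*(-1 + ((-17 - 149) + 61)) = 0*(-1 + (-166 + 61)) = 0*(-1 - 105) = 0*(-106) = 0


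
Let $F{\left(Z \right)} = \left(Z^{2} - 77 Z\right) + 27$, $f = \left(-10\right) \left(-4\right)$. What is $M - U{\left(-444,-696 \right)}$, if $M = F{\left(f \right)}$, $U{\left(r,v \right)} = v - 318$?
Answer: $-439$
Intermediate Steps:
$U{\left(r,v \right)} = -318 + v$ ($U{\left(r,v \right)} = v - 318 = -318 + v$)
$f = 40$
$F{\left(Z \right)} = 27 + Z^{2} - 77 Z$
$M = -1453$ ($M = 27 + 40^{2} - 3080 = 27 + 1600 - 3080 = -1453$)
$M - U{\left(-444,-696 \right)} = -1453 - \left(-318 - 696\right) = -1453 - -1014 = -1453 + 1014 = -439$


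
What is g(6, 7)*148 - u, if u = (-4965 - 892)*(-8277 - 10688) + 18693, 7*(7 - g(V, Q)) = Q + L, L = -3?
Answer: -777670226/7 ≈ -1.1110e+8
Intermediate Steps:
g(V, Q) = 52/7 - Q/7 (g(V, Q) = 7 - (Q - 3)/7 = 7 - (-3 + Q)/7 = 7 + (3/7 - Q/7) = 52/7 - Q/7)
u = 111096698 (u = -5857*(-18965) + 18693 = 111078005 + 18693 = 111096698)
g(6, 7)*148 - u = (52/7 - ⅐*7)*148 - 1*111096698 = (52/7 - 1)*148 - 111096698 = (45/7)*148 - 111096698 = 6660/7 - 111096698 = -777670226/7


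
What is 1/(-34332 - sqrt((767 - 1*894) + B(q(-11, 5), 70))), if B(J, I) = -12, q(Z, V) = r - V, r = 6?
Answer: I/(sqrt(139) - 34332*I) ≈ -2.9127e-5 + 1.0003e-8*I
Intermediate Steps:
q(Z, V) = 6 - V
1/(-34332 - sqrt((767 - 1*894) + B(q(-11, 5), 70))) = 1/(-34332 - sqrt((767 - 1*894) - 12)) = 1/(-34332 - sqrt((767 - 894) - 12)) = 1/(-34332 - sqrt(-127 - 12)) = 1/(-34332 - sqrt(-139)) = 1/(-34332 - I*sqrt(139))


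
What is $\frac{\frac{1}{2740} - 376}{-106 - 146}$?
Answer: $\frac{16353}{10960} \approx 1.4921$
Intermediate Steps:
$\frac{\frac{1}{2740} - 376}{-106 - 146} = \frac{\frac{1}{2740} - 376}{-252} = \left(- \frac{1030239}{2740}\right) \left(- \frac{1}{252}\right) = \frac{16353}{10960}$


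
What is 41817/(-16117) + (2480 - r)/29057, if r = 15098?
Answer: -1418440875/468311669 ≈ -3.0288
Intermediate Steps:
41817/(-16117) + (2480 - r)/29057 = 41817/(-16117) + (2480 - 1*15098)/29057 = 41817*(-1/16117) + (2480 - 15098)*(1/29057) = -41817/16117 - 12618*1/29057 = -41817/16117 - 12618/29057 = -1418440875/468311669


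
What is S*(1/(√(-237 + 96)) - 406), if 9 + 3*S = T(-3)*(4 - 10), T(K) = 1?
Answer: 2030 + 5*I*√141/141 ≈ 2030.0 + 0.42108*I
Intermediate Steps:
S = -5 (S = -3 + (1*(4 - 10))/3 = -3 + (1*(-6))/3 = -3 + (⅓)*(-6) = -3 - 2 = -5)
S*(1/(√(-237 + 96)) - 406) = -5*(1/(√(-237 + 96)) - 406) = -5*(1/(√(-141)) - 406) = -5*(1/(I*√141) - 406) = -5*(-I*√141/141 - 406) = -5*(-406 - I*√141/141) = 2030 + 5*I*√141/141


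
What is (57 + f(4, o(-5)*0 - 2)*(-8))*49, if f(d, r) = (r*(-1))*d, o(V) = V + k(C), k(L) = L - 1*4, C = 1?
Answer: -343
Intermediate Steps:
k(L) = -4 + L (k(L) = L - 4 = -4 + L)
o(V) = -3 + V (o(V) = V + (-4 + 1) = V - 3 = -3 + V)
f(d, r) = -d*r (f(d, r) = (-r)*d = -d*r)
(57 + f(4, o(-5)*0 - 2)*(-8))*49 = (57 - 1*4*((-3 - 5)*0 - 2)*(-8))*49 = (57 - 1*4*(-8*0 - 2)*(-8))*49 = (57 - 1*4*(0 - 2)*(-8))*49 = (57 - 1*4*(-2)*(-8))*49 = (57 + 8*(-8))*49 = (57 - 64)*49 = -7*49 = -343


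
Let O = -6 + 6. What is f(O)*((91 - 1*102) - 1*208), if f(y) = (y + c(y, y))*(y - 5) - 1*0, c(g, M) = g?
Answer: 0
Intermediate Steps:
O = 0
f(y) = 2*y*(-5 + y) (f(y) = (y + y)*(y - 5) - 1*0 = (2*y)*(-5 + y) + 0 = 2*y*(-5 + y) + 0 = 2*y*(-5 + y))
f(O)*((91 - 1*102) - 1*208) = (2*0*(-5 + 0))*((91 - 1*102) - 1*208) = (2*0*(-5))*((91 - 102) - 208) = 0*(-11 - 208) = 0*(-219) = 0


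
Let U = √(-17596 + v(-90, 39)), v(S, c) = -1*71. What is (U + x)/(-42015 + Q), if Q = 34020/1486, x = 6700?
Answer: -995620/6240027 - 743*I*√1963/10400045 ≈ -0.15955 - 0.0031653*I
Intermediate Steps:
v(S, c) = -71
Q = 17010/743 (Q = 34020*(1/1486) = 17010/743 ≈ 22.894)
U = 3*I*√1963 (U = √(-17596 - 71) = √(-17667) = 3*I*√1963 ≈ 132.92*I)
(U + x)/(-42015 + Q) = (3*I*√1963 + 6700)/(-42015 + 17010/743) = (6700 + 3*I*√1963)/(-31200135/743) = (6700 + 3*I*√1963)*(-743/31200135) = -995620/6240027 - 743*I*√1963/10400045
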